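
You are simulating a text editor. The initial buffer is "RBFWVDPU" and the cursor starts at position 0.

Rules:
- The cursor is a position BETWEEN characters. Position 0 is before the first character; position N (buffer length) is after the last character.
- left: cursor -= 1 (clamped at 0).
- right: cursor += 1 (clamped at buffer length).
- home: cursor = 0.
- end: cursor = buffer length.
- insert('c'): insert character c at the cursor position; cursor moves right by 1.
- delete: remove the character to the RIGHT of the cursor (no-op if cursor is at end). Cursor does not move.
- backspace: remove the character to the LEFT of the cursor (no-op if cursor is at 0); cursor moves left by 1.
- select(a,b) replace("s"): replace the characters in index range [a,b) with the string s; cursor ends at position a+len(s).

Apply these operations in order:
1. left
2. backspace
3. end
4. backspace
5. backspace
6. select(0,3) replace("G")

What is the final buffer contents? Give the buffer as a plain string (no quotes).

Answer: GWVD

Derivation:
After op 1 (left): buf='RBFWVDPU' cursor=0
After op 2 (backspace): buf='RBFWVDPU' cursor=0
After op 3 (end): buf='RBFWVDPU' cursor=8
After op 4 (backspace): buf='RBFWVDP' cursor=7
After op 5 (backspace): buf='RBFWVD' cursor=6
After op 6 (select(0,3) replace("G")): buf='GWVD' cursor=1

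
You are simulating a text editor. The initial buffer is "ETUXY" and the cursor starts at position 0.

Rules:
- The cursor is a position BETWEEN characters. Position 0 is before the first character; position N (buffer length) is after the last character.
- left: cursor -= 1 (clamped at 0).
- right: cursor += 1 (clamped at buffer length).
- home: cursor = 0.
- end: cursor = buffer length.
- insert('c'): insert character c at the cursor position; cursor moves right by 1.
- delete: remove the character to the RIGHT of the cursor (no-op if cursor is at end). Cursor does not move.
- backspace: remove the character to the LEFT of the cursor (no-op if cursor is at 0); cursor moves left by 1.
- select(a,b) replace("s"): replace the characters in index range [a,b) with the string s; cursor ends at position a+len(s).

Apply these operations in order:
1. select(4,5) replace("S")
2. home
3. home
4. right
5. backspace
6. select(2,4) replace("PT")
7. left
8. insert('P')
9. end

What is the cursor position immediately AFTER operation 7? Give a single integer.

Answer: 3

Derivation:
After op 1 (select(4,5) replace("S")): buf='ETUXS' cursor=5
After op 2 (home): buf='ETUXS' cursor=0
After op 3 (home): buf='ETUXS' cursor=0
After op 4 (right): buf='ETUXS' cursor=1
After op 5 (backspace): buf='TUXS' cursor=0
After op 6 (select(2,4) replace("PT")): buf='TUPT' cursor=4
After op 7 (left): buf='TUPT' cursor=3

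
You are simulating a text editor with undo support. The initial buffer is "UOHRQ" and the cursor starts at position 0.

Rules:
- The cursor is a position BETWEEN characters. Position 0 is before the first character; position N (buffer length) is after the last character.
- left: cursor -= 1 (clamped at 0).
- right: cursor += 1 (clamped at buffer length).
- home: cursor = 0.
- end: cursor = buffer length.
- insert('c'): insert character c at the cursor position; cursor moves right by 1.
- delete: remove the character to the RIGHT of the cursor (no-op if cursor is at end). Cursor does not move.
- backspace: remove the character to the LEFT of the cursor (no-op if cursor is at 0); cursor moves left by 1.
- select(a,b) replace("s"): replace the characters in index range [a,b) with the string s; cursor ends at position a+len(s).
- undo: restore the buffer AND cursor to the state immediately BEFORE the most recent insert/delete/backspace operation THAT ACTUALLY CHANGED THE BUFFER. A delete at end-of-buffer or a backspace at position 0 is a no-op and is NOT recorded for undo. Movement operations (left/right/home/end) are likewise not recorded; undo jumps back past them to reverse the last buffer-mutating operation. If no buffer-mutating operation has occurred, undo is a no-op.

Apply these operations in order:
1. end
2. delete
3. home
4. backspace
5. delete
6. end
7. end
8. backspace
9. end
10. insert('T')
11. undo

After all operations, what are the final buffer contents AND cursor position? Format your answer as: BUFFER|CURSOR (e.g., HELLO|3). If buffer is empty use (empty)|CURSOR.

After op 1 (end): buf='UOHRQ' cursor=5
After op 2 (delete): buf='UOHRQ' cursor=5
After op 3 (home): buf='UOHRQ' cursor=0
After op 4 (backspace): buf='UOHRQ' cursor=0
After op 5 (delete): buf='OHRQ' cursor=0
After op 6 (end): buf='OHRQ' cursor=4
After op 7 (end): buf='OHRQ' cursor=4
After op 8 (backspace): buf='OHR' cursor=3
After op 9 (end): buf='OHR' cursor=3
After op 10 (insert('T')): buf='OHRT' cursor=4
After op 11 (undo): buf='OHR' cursor=3

Answer: OHR|3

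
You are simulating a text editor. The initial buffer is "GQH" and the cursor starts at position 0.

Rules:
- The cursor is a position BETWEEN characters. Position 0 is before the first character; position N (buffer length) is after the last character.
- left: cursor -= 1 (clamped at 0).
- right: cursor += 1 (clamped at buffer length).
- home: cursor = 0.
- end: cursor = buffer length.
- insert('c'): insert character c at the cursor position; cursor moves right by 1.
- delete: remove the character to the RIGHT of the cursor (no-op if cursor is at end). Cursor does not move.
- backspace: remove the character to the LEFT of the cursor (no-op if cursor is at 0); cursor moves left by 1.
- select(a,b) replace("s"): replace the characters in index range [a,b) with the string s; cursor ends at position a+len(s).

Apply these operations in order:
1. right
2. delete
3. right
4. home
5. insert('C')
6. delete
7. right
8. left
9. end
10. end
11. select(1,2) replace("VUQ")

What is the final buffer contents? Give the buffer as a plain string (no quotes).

After op 1 (right): buf='GQH' cursor=1
After op 2 (delete): buf='GH' cursor=1
After op 3 (right): buf='GH' cursor=2
After op 4 (home): buf='GH' cursor=0
After op 5 (insert('C')): buf='CGH' cursor=1
After op 6 (delete): buf='CH' cursor=1
After op 7 (right): buf='CH' cursor=2
After op 8 (left): buf='CH' cursor=1
After op 9 (end): buf='CH' cursor=2
After op 10 (end): buf='CH' cursor=2
After op 11 (select(1,2) replace("VUQ")): buf='CVUQ' cursor=4

Answer: CVUQ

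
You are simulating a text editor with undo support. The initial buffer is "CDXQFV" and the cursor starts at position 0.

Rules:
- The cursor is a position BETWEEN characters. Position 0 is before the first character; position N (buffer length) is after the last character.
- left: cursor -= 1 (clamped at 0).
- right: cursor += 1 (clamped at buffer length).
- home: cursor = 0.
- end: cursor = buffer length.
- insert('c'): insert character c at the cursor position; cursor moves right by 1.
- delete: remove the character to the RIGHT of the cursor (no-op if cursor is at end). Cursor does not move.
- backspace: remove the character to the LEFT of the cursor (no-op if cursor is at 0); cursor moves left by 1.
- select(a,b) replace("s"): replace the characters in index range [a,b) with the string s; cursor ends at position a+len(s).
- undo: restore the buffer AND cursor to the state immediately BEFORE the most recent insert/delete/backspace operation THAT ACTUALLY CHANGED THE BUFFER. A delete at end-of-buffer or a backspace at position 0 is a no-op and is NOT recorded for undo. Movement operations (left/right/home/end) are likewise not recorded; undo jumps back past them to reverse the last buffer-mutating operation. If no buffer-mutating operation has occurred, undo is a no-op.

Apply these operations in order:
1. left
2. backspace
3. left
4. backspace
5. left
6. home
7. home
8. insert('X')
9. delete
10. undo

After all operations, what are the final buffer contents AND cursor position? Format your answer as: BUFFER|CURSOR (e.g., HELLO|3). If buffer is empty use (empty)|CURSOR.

After op 1 (left): buf='CDXQFV' cursor=0
After op 2 (backspace): buf='CDXQFV' cursor=0
After op 3 (left): buf='CDXQFV' cursor=0
After op 4 (backspace): buf='CDXQFV' cursor=0
After op 5 (left): buf='CDXQFV' cursor=0
After op 6 (home): buf='CDXQFV' cursor=0
After op 7 (home): buf='CDXQFV' cursor=0
After op 8 (insert('X')): buf='XCDXQFV' cursor=1
After op 9 (delete): buf='XDXQFV' cursor=1
After op 10 (undo): buf='XCDXQFV' cursor=1

Answer: XCDXQFV|1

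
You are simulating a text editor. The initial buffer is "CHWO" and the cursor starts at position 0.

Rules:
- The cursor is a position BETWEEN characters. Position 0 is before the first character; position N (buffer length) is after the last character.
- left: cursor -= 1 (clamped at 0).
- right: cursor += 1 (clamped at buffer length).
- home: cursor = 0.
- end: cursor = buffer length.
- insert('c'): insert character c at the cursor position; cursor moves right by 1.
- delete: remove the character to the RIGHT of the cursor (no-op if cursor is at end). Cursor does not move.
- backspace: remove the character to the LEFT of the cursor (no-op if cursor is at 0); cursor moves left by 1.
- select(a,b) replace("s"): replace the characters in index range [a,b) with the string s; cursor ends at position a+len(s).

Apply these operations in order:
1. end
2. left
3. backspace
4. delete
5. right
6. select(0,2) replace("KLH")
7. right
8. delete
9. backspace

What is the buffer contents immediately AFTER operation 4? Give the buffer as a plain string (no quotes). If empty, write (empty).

Answer: CH

Derivation:
After op 1 (end): buf='CHWO' cursor=4
After op 2 (left): buf='CHWO' cursor=3
After op 3 (backspace): buf='CHO' cursor=2
After op 4 (delete): buf='CH' cursor=2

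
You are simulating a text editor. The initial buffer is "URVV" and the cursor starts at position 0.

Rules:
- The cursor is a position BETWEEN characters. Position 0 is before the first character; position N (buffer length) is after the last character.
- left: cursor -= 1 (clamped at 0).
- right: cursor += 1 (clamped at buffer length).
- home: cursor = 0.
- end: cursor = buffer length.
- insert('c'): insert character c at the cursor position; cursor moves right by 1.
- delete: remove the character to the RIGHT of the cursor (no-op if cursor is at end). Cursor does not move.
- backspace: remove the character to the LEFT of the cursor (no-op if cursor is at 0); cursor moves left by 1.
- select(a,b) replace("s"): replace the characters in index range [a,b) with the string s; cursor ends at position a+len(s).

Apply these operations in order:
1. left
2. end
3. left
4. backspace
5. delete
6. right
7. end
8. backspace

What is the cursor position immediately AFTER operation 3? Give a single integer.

Answer: 3

Derivation:
After op 1 (left): buf='URVV' cursor=0
After op 2 (end): buf='URVV' cursor=4
After op 3 (left): buf='URVV' cursor=3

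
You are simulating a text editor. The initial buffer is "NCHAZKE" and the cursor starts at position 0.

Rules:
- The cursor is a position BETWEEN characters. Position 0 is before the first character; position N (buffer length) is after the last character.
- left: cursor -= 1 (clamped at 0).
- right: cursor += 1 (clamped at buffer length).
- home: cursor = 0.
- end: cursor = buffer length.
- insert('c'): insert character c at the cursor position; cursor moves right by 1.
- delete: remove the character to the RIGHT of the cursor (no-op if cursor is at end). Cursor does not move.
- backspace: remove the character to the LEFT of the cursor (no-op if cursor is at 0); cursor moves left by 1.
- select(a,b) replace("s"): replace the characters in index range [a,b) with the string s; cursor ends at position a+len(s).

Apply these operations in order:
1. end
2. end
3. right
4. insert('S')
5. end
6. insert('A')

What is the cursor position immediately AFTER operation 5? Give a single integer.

Answer: 8

Derivation:
After op 1 (end): buf='NCHAZKE' cursor=7
After op 2 (end): buf='NCHAZKE' cursor=7
After op 3 (right): buf='NCHAZKE' cursor=7
After op 4 (insert('S')): buf='NCHAZKES' cursor=8
After op 5 (end): buf='NCHAZKES' cursor=8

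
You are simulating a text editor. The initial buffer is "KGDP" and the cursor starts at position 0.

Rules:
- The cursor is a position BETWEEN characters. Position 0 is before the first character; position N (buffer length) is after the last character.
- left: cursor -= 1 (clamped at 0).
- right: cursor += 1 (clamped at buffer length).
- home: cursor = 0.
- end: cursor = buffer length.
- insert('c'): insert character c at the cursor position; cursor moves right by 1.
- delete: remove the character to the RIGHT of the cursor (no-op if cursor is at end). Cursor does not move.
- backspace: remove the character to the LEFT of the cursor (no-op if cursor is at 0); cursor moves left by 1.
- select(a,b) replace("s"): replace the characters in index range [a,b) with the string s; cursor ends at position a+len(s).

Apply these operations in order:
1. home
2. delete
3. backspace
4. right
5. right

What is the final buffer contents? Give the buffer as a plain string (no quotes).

After op 1 (home): buf='KGDP' cursor=0
After op 2 (delete): buf='GDP' cursor=0
After op 3 (backspace): buf='GDP' cursor=0
After op 4 (right): buf='GDP' cursor=1
After op 5 (right): buf='GDP' cursor=2

Answer: GDP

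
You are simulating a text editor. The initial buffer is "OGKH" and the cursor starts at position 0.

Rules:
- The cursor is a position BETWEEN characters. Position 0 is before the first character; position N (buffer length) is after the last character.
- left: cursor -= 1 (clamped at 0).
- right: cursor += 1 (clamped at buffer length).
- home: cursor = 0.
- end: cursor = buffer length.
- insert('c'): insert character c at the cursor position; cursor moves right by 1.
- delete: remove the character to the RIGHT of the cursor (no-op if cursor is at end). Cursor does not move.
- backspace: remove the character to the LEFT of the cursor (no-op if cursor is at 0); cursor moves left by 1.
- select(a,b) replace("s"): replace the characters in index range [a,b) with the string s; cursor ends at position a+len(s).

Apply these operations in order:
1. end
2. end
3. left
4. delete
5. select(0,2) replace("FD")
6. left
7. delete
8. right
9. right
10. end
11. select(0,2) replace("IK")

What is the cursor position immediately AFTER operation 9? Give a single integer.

Answer: 2

Derivation:
After op 1 (end): buf='OGKH' cursor=4
After op 2 (end): buf='OGKH' cursor=4
After op 3 (left): buf='OGKH' cursor=3
After op 4 (delete): buf='OGK' cursor=3
After op 5 (select(0,2) replace("FD")): buf='FDK' cursor=2
After op 6 (left): buf='FDK' cursor=1
After op 7 (delete): buf='FK' cursor=1
After op 8 (right): buf='FK' cursor=2
After op 9 (right): buf='FK' cursor=2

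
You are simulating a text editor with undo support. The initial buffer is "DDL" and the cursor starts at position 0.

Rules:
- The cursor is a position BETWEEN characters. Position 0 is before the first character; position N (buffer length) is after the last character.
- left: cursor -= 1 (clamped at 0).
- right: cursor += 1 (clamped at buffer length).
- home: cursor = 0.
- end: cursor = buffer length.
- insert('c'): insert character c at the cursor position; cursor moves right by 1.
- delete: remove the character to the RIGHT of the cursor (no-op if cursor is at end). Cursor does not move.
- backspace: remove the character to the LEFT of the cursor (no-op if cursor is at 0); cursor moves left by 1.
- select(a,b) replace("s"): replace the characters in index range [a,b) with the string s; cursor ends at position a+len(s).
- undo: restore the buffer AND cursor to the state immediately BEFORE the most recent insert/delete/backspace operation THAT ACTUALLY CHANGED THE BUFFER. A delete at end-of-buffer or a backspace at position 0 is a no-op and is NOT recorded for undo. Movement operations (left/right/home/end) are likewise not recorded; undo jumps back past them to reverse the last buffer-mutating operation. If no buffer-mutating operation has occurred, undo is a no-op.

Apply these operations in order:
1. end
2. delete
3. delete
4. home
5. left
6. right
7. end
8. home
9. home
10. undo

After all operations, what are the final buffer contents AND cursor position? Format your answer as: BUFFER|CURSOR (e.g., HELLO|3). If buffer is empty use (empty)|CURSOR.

Answer: DDL|0

Derivation:
After op 1 (end): buf='DDL' cursor=3
After op 2 (delete): buf='DDL' cursor=3
After op 3 (delete): buf='DDL' cursor=3
After op 4 (home): buf='DDL' cursor=0
After op 5 (left): buf='DDL' cursor=0
After op 6 (right): buf='DDL' cursor=1
After op 7 (end): buf='DDL' cursor=3
After op 8 (home): buf='DDL' cursor=0
After op 9 (home): buf='DDL' cursor=0
After op 10 (undo): buf='DDL' cursor=0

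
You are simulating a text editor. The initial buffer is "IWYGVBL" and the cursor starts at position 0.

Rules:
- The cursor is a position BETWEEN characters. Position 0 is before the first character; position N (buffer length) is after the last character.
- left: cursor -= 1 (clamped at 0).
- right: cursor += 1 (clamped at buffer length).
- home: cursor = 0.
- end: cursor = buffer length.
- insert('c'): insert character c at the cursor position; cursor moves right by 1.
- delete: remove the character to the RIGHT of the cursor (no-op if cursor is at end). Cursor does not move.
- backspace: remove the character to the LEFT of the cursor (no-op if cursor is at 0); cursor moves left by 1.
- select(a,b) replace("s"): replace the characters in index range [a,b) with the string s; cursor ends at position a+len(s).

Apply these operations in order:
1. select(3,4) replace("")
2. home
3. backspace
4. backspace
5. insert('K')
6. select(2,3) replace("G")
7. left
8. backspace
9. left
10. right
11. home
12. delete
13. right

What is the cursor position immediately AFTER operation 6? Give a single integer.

After op 1 (select(3,4) replace("")): buf='IWYVBL' cursor=3
After op 2 (home): buf='IWYVBL' cursor=0
After op 3 (backspace): buf='IWYVBL' cursor=0
After op 4 (backspace): buf='IWYVBL' cursor=0
After op 5 (insert('K')): buf='KIWYVBL' cursor=1
After op 6 (select(2,3) replace("G")): buf='KIGYVBL' cursor=3

Answer: 3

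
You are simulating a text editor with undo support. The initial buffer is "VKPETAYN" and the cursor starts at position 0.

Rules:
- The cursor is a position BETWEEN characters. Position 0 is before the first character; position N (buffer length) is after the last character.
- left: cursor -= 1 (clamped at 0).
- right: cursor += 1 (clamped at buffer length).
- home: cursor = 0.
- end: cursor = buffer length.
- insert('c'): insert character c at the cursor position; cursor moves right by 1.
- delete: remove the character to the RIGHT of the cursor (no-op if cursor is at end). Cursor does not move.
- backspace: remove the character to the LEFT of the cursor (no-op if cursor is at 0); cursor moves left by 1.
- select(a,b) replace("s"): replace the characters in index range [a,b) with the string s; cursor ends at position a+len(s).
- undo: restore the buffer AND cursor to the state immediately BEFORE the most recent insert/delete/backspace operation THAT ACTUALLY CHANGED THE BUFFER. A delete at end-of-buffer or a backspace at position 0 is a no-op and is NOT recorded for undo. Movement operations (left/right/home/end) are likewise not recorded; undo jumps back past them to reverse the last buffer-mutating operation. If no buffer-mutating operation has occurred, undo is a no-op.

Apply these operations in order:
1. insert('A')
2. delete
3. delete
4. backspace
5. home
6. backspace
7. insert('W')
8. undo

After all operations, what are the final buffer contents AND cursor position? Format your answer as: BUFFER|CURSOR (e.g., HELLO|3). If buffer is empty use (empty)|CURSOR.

After op 1 (insert('A')): buf='AVKPETAYN' cursor=1
After op 2 (delete): buf='AKPETAYN' cursor=1
After op 3 (delete): buf='APETAYN' cursor=1
After op 4 (backspace): buf='PETAYN' cursor=0
After op 5 (home): buf='PETAYN' cursor=0
After op 6 (backspace): buf='PETAYN' cursor=0
After op 7 (insert('W')): buf='WPETAYN' cursor=1
After op 8 (undo): buf='PETAYN' cursor=0

Answer: PETAYN|0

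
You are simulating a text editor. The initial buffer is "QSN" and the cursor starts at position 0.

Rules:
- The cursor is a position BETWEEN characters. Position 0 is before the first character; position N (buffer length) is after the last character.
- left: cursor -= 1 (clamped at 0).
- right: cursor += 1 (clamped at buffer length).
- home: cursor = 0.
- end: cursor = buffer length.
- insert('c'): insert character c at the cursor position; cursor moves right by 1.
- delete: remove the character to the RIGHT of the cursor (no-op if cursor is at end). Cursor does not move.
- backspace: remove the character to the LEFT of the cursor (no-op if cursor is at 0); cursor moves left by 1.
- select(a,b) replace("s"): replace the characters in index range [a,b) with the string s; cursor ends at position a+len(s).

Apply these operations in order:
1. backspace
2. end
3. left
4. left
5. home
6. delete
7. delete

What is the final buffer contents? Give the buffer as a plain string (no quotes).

Answer: N

Derivation:
After op 1 (backspace): buf='QSN' cursor=0
After op 2 (end): buf='QSN' cursor=3
After op 3 (left): buf='QSN' cursor=2
After op 4 (left): buf='QSN' cursor=1
After op 5 (home): buf='QSN' cursor=0
After op 6 (delete): buf='SN' cursor=0
After op 7 (delete): buf='N' cursor=0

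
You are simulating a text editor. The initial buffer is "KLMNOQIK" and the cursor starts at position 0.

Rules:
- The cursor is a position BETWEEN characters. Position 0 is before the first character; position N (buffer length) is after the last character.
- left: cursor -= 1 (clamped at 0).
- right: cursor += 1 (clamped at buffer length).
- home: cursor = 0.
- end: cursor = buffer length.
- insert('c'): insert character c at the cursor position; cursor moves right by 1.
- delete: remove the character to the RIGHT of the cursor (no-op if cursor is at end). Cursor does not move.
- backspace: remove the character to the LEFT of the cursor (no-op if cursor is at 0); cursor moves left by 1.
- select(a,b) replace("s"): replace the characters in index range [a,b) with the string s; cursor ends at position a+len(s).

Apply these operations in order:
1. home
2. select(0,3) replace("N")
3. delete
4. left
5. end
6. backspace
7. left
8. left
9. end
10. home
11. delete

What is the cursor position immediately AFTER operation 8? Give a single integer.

After op 1 (home): buf='KLMNOQIK' cursor=0
After op 2 (select(0,3) replace("N")): buf='NNOQIK' cursor=1
After op 3 (delete): buf='NOQIK' cursor=1
After op 4 (left): buf='NOQIK' cursor=0
After op 5 (end): buf='NOQIK' cursor=5
After op 6 (backspace): buf='NOQI' cursor=4
After op 7 (left): buf='NOQI' cursor=3
After op 8 (left): buf='NOQI' cursor=2

Answer: 2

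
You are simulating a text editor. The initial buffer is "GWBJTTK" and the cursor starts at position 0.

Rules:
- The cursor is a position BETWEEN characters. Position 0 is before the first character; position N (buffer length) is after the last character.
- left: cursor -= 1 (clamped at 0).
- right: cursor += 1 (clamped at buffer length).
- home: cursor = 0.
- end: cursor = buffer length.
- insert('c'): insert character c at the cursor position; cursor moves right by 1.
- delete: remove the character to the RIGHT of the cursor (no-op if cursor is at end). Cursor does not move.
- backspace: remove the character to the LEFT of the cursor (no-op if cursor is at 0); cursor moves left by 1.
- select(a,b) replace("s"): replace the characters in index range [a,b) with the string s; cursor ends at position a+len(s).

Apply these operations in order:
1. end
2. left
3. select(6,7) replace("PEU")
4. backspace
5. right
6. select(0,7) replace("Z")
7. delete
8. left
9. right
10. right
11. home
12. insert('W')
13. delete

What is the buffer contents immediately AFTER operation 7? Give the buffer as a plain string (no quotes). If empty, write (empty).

After op 1 (end): buf='GWBJTTK' cursor=7
After op 2 (left): buf='GWBJTTK' cursor=6
After op 3 (select(6,7) replace("PEU")): buf='GWBJTTPEU' cursor=9
After op 4 (backspace): buf='GWBJTTPE' cursor=8
After op 5 (right): buf='GWBJTTPE' cursor=8
After op 6 (select(0,7) replace("Z")): buf='ZE' cursor=1
After op 7 (delete): buf='Z' cursor=1

Answer: Z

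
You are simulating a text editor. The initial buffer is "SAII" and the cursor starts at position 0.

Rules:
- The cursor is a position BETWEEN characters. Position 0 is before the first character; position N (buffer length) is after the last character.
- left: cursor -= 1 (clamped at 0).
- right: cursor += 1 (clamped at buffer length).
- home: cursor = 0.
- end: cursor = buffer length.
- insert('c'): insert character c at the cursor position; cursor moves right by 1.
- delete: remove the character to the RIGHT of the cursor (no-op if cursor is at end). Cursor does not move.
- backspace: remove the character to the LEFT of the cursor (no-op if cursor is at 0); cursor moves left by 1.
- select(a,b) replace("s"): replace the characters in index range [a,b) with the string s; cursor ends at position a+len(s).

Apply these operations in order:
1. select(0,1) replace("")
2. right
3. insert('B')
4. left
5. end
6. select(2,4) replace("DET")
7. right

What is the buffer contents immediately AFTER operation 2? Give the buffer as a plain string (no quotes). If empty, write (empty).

After op 1 (select(0,1) replace("")): buf='AII' cursor=0
After op 2 (right): buf='AII' cursor=1

Answer: AII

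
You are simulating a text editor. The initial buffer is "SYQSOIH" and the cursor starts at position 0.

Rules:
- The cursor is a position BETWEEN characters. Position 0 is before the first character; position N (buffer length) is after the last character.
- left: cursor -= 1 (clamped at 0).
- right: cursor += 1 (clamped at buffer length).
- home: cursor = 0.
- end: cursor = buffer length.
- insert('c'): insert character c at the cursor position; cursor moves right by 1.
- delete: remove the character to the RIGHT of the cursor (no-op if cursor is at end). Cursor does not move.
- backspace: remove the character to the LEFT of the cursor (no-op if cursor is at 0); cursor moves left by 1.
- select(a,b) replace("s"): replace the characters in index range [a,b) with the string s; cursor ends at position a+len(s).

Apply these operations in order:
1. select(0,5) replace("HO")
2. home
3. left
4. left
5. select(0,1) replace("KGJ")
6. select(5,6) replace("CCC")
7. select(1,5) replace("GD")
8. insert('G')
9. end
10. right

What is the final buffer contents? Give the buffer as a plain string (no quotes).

After op 1 (select(0,5) replace("HO")): buf='HOIH' cursor=2
After op 2 (home): buf='HOIH' cursor=0
After op 3 (left): buf='HOIH' cursor=0
After op 4 (left): buf='HOIH' cursor=0
After op 5 (select(0,1) replace("KGJ")): buf='KGJOIH' cursor=3
After op 6 (select(5,6) replace("CCC")): buf='KGJOICCC' cursor=8
After op 7 (select(1,5) replace("GD")): buf='KGDCCC' cursor=3
After op 8 (insert('G')): buf='KGDGCCC' cursor=4
After op 9 (end): buf='KGDGCCC' cursor=7
After op 10 (right): buf='KGDGCCC' cursor=7

Answer: KGDGCCC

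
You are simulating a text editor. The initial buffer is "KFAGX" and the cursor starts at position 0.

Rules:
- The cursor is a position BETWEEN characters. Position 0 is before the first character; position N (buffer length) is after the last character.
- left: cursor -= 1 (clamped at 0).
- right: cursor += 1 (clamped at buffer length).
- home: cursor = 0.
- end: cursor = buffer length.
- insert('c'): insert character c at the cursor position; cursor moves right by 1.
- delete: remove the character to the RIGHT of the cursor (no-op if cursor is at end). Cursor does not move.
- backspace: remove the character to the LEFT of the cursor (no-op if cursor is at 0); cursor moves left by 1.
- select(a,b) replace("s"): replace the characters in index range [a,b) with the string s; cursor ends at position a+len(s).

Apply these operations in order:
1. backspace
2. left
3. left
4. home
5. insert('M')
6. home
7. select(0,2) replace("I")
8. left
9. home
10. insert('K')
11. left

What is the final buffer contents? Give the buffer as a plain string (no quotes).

After op 1 (backspace): buf='KFAGX' cursor=0
After op 2 (left): buf='KFAGX' cursor=0
After op 3 (left): buf='KFAGX' cursor=0
After op 4 (home): buf='KFAGX' cursor=0
After op 5 (insert('M')): buf='MKFAGX' cursor=1
After op 6 (home): buf='MKFAGX' cursor=0
After op 7 (select(0,2) replace("I")): buf='IFAGX' cursor=1
After op 8 (left): buf='IFAGX' cursor=0
After op 9 (home): buf='IFAGX' cursor=0
After op 10 (insert('K')): buf='KIFAGX' cursor=1
After op 11 (left): buf='KIFAGX' cursor=0

Answer: KIFAGX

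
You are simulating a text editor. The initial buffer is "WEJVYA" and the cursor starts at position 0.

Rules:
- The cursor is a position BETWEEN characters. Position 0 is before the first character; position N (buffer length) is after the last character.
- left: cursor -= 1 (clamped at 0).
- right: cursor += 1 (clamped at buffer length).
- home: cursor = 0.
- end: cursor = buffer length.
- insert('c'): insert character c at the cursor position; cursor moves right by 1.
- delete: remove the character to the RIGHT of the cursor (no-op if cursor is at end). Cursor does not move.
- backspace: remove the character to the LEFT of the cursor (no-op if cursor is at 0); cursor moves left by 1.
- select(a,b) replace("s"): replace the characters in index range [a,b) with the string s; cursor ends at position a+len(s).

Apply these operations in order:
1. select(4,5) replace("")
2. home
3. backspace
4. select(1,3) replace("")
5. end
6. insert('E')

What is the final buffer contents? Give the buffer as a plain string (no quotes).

After op 1 (select(4,5) replace("")): buf='WEJVA' cursor=4
After op 2 (home): buf='WEJVA' cursor=0
After op 3 (backspace): buf='WEJVA' cursor=0
After op 4 (select(1,3) replace("")): buf='WVA' cursor=1
After op 5 (end): buf='WVA' cursor=3
After op 6 (insert('E')): buf='WVAE' cursor=4

Answer: WVAE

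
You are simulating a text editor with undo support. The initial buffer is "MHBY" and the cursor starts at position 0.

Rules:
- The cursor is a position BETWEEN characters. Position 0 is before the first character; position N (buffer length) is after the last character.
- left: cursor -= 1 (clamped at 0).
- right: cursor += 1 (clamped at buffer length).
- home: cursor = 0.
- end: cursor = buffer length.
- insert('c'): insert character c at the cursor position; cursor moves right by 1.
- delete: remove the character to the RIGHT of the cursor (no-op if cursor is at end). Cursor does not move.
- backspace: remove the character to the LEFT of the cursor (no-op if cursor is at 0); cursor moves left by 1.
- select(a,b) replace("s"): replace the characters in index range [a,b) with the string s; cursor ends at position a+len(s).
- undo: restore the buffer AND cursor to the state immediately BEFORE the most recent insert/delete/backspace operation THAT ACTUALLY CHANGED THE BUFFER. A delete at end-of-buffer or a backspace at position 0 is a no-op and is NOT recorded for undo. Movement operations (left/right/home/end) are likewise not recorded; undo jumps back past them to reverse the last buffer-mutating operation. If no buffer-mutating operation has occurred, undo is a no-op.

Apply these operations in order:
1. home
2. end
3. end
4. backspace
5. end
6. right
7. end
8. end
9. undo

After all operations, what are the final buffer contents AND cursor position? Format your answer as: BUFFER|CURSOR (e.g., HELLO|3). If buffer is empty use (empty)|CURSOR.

After op 1 (home): buf='MHBY' cursor=0
After op 2 (end): buf='MHBY' cursor=4
After op 3 (end): buf='MHBY' cursor=4
After op 4 (backspace): buf='MHB' cursor=3
After op 5 (end): buf='MHB' cursor=3
After op 6 (right): buf='MHB' cursor=3
After op 7 (end): buf='MHB' cursor=3
After op 8 (end): buf='MHB' cursor=3
After op 9 (undo): buf='MHBY' cursor=4

Answer: MHBY|4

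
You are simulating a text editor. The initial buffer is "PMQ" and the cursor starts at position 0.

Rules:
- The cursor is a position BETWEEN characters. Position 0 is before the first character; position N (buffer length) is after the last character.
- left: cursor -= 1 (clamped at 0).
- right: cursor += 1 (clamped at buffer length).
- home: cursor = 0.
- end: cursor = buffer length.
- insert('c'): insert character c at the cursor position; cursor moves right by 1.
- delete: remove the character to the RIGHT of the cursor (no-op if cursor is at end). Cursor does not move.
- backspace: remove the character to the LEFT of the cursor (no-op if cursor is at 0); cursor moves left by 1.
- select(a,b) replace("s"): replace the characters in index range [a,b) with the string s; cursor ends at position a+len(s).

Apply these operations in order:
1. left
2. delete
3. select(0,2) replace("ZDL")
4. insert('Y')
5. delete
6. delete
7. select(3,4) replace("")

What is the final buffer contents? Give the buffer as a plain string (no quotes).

Answer: ZDL

Derivation:
After op 1 (left): buf='PMQ' cursor=0
After op 2 (delete): buf='MQ' cursor=0
After op 3 (select(0,2) replace("ZDL")): buf='ZDL' cursor=3
After op 4 (insert('Y')): buf='ZDLY' cursor=4
After op 5 (delete): buf='ZDLY' cursor=4
After op 6 (delete): buf='ZDLY' cursor=4
After op 7 (select(3,4) replace("")): buf='ZDL' cursor=3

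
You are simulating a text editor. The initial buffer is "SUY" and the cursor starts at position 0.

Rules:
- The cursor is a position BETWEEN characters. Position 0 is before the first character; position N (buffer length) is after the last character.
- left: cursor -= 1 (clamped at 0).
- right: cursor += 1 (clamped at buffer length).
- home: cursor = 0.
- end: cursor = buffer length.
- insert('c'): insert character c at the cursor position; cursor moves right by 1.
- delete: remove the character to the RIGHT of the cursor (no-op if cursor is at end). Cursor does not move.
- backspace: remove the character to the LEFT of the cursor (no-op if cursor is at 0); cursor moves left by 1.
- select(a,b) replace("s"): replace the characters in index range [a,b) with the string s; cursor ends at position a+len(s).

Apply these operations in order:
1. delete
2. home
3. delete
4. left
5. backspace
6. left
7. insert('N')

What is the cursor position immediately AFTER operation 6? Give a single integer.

Answer: 0

Derivation:
After op 1 (delete): buf='UY' cursor=0
After op 2 (home): buf='UY' cursor=0
After op 3 (delete): buf='Y' cursor=0
After op 4 (left): buf='Y' cursor=0
After op 5 (backspace): buf='Y' cursor=0
After op 6 (left): buf='Y' cursor=0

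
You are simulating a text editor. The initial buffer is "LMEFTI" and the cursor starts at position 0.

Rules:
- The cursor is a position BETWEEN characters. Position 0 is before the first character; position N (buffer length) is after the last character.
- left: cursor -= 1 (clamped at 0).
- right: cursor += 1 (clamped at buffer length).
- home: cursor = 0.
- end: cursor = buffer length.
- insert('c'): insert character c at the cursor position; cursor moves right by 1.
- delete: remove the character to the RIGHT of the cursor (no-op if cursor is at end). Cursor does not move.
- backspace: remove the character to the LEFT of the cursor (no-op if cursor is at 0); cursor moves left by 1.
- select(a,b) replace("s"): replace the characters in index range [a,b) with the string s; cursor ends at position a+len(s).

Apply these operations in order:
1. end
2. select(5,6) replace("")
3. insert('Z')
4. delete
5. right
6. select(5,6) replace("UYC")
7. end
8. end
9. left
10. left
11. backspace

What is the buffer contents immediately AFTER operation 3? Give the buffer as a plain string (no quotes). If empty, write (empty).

Answer: LMEFTZ

Derivation:
After op 1 (end): buf='LMEFTI' cursor=6
After op 2 (select(5,6) replace("")): buf='LMEFT' cursor=5
After op 3 (insert('Z')): buf='LMEFTZ' cursor=6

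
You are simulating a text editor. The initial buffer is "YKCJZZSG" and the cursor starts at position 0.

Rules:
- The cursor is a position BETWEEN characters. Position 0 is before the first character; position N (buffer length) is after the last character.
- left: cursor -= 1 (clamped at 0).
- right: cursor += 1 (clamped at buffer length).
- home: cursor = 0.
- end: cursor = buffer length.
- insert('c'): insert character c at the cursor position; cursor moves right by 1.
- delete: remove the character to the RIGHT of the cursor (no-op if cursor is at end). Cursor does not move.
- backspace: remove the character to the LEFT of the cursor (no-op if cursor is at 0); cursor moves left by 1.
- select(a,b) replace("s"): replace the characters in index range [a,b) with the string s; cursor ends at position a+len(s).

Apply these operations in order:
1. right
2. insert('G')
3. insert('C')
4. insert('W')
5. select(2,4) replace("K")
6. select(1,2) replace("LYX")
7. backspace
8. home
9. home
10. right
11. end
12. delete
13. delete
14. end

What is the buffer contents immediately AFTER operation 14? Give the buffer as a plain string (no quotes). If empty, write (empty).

Answer: YLYKKCJZZSG

Derivation:
After op 1 (right): buf='YKCJZZSG' cursor=1
After op 2 (insert('G')): buf='YGKCJZZSG' cursor=2
After op 3 (insert('C')): buf='YGCKCJZZSG' cursor=3
After op 4 (insert('W')): buf='YGCWKCJZZSG' cursor=4
After op 5 (select(2,4) replace("K")): buf='YGKKCJZZSG' cursor=3
After op 6 (select(1,2) replace("LYX")): buf='YLYXKKCJZZSG' cursor=4
After op 7 (backspace): buf='YLYKKCJZZSG' cursor=3
After op 8 (home): buf='YLYKKCJZZSG' cursor=0
After op 9 (home): buf='YLYKKCJZZSG' cursor=0
After op 10 (right): buf='YLYKKCJZZSG' cursor=1
After op 11 (end): buf='YLYKKCJZZSG' cursor=11
After op 12 (delete): buf='YLYKKCJZZSG' cursor=11
After op 13 (delete): buf='YLYKKCJZZSG' cursor=11
After op 14 (end): buf='YLYKKCJZZSG' cursor=11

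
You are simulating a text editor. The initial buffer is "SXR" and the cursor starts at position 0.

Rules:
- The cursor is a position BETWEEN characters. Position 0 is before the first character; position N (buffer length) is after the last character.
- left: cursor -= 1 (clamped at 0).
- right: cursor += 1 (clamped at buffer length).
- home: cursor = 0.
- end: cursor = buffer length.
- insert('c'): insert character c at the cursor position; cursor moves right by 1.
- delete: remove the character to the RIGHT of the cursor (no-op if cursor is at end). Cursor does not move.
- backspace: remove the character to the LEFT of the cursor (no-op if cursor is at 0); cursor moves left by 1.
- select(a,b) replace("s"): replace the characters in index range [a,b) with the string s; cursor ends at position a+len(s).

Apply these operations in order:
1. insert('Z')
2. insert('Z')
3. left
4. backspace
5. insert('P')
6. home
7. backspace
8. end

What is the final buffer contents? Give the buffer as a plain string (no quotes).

After op 1 (insert('Z')): buf='ZSXR' cursor=1
After op 2 (insert('Z')): buf='ZZSXR' cursor=2
After op 3 (left): buf='ZZSXR' cursor=1
After op 4 (backspace): buf='ZSXR' cursor=0
After op 5 (insert('P')): buf='PZSXR' cursor=1
After op 6 (home): buf='PZSXR' cursor=0
After op 7 (backspace): buf='PZSXR' cursor=0
After op 8 (end): buf='PZSXR' cursor=5

Answer: PZSXR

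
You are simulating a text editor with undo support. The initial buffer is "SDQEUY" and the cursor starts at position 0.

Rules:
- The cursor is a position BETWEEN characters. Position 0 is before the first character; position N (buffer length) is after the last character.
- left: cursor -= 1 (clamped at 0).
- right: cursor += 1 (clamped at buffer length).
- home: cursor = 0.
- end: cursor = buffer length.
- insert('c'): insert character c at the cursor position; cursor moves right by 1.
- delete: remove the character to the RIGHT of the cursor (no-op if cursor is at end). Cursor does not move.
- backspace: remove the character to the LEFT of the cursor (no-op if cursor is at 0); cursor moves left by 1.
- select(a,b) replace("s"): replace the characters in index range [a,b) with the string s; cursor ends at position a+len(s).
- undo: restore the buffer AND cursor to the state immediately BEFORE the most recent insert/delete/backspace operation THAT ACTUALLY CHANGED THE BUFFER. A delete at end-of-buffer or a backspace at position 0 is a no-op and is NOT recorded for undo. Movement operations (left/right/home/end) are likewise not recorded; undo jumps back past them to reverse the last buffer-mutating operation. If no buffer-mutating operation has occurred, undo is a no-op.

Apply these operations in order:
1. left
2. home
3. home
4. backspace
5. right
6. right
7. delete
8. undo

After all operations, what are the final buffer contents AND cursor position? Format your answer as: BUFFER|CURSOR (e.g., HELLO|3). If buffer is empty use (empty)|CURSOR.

Answer: SDQEUY|2

Derivation:
After op 1 (left): buf='SDQEUY' cursor=0
After op 2 (home): buf='SDQEUY' cursor=0
After op 3 (home): buf='SDQEUY' cursor=0
After op 4 (backspace): buf='SDQEUY' cursor=0
After op 5 (right): buf='SDQEUY' cursor=1
After op 6 (right): buf='SDQEUY' cursor=2
After op 7 (delete): buf='SDEUY' cursor=2
After op 8 (undo): buf='SDQEUY' cursor=2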